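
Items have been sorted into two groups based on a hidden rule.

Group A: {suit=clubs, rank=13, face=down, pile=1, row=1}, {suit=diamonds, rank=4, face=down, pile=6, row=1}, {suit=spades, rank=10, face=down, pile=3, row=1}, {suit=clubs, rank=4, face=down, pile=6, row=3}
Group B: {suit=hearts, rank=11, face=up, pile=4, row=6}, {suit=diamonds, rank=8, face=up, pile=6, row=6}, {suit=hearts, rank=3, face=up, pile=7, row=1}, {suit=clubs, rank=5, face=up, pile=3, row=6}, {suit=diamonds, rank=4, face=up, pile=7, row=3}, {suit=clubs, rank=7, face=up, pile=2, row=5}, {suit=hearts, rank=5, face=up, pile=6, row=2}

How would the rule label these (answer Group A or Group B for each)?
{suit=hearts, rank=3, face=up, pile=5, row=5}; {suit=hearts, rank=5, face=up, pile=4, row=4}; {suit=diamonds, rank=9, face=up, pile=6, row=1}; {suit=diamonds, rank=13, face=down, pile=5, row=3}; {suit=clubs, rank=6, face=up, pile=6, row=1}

Group B, Group B, Group B, Group A, Group B

A rule that fits every label: face is down — true of each 'Group A' example, false of each 'Group B' one.
Group B: {suit=hearts, rank=3, face=up, pile=5, row=5}, since face is up. Group B: {suit=hearts, rank=5, face=up, pile=4, row=4}, since face is up. Group B: {suit=diamonds, rank=9, face=up, pile=6, row=1}, since face is up. Group A: {suit=diamonds, rank=13, face=down, pile=5, row=3}, since face is down. Group B: {suit=clubs, rank=6, face=up, pile=6, row=1}, since face is up.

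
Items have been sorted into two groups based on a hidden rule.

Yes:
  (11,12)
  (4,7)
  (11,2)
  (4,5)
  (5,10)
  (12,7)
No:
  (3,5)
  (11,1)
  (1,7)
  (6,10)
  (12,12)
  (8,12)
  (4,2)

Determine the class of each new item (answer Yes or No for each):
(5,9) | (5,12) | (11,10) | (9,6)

Checking candidate rules against both groups, what survives is: sum is odd.
(5,9): 5+9 = 14 — fails the rule, so No. (5,12): 5+12 = 17 — passes, so Yes. (11,10): 11+10 = 21 — passes, so Yes. (9,6): 9+6 = 15 — passes, so Yes.

No, Yes, Yes, Yes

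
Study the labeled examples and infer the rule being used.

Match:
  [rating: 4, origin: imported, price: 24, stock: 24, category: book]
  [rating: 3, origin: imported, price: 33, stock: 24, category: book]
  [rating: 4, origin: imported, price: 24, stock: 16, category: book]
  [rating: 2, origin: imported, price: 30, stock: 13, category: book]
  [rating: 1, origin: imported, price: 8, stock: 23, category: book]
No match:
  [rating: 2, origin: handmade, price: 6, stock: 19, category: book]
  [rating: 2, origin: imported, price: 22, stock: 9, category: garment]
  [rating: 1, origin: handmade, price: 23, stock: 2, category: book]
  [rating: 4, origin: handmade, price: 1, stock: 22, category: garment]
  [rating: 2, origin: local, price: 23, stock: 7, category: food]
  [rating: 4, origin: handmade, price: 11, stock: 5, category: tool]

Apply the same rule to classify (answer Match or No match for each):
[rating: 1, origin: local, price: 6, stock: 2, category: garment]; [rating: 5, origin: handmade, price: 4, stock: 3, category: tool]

No match, No match

Every 'Match' example satisfies: origin is imported AND category is book. None of the 'No match' examples do.
[rating: 1, origin: local, price: 6, stock: 2, category: garment] — origin is local, category is garment, hence No match.
[rating: 5, origin: handmade, price: 4, stock: 3, category: tool] — origin is handmade, category is tool, hence No match.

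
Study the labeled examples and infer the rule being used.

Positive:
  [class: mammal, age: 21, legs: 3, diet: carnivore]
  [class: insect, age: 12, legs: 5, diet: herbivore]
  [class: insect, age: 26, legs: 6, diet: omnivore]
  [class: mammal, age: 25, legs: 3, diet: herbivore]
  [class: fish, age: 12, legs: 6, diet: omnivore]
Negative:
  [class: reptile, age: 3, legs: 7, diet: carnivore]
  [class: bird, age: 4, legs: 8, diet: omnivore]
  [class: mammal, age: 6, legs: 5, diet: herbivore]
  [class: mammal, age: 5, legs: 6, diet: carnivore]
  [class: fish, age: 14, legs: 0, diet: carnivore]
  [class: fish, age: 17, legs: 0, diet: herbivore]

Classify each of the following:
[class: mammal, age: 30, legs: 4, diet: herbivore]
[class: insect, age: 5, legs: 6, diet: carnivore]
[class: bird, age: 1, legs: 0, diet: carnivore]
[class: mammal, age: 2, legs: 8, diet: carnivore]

The distinguishing property — legs ≥ 3 AND age ≥ 12 — holds for all the 'Positive' cases and none of the 'Negative' cases.

Positive, Negative, Negative, Negative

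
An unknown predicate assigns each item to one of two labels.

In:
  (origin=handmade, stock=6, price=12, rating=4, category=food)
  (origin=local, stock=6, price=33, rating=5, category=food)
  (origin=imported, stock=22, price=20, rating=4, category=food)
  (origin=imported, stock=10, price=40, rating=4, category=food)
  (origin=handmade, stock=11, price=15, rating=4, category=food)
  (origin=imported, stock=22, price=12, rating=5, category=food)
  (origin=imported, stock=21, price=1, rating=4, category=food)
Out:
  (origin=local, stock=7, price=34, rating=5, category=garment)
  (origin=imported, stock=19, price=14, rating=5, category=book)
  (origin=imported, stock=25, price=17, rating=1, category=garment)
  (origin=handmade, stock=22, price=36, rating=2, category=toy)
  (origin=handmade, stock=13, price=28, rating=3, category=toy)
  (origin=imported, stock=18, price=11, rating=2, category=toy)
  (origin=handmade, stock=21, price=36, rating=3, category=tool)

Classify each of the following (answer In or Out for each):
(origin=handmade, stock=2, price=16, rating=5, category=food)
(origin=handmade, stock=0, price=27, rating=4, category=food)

In, In

Looking at the examples, the only property every 'In' case has and every 'Out' case lacks is: category is food.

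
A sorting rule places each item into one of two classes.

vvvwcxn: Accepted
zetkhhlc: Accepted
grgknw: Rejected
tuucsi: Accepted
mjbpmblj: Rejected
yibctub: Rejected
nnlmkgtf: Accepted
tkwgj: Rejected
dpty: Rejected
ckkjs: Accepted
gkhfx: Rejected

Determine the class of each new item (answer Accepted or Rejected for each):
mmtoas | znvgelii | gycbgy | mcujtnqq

Accepted, Accepted, Rejected, Accepted

Looking at the examples, the only property every 'Accepted' case has and every 'Rejected' case lacks is: has a double letter.
mmtoas — 'mm' doubled, hence Accepted.
znvgelii — 'ii' doubled, hence Accepted.
gycbgy — no doubled letter, hence Rejected.
mcujtnqq — 'qq' doubled, hence Accepted.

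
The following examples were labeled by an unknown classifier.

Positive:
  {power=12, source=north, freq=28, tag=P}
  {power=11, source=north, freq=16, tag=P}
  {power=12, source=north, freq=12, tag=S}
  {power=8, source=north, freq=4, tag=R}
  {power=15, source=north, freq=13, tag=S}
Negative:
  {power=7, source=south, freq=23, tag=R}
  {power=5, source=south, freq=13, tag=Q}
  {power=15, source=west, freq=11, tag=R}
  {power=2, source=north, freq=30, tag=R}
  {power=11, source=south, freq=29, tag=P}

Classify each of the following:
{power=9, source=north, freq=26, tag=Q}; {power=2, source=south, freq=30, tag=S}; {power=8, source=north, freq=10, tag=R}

The pattern is that an item is 'Positive' exactly when: source is north AND freq ≤ 28.
{power=9, source=north, freq=26, tag=Q} → source is north, freq = 26 → Positive. {power=2, source=south, freq=30, tag=S} → source is south, freq = 30 → Negative. {power=8, source=north, freq=10, tag=R} → source is north, freq = 10 → Positive.

Positive, Negative, Positive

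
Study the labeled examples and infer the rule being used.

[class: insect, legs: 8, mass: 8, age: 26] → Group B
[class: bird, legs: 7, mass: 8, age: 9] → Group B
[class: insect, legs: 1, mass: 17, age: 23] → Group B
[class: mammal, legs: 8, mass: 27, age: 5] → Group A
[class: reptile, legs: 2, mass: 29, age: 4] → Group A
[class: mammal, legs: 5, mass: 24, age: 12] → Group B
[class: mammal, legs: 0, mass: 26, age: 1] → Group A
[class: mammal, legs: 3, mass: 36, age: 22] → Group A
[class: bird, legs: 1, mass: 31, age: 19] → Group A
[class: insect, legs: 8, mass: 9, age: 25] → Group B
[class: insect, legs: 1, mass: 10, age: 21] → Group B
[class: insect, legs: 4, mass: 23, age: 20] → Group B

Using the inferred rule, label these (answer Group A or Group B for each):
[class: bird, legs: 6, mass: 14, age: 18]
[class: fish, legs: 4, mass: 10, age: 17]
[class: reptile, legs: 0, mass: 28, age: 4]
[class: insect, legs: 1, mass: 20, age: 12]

One predicate separates the groups cleanly: mass ≥ 26.
[class: bird, legs: 6, mass: 14, age: 18]: mass = 14 — does not pass, so Group B.
[class: fish, legs: 4, mass: 10, age: 17]: mass = 10 — does not pass, so Group B.
[class: reptile, legs: 0, mass: 28, age: 4]: mass = 28 — has this property, so Group A.
[class: insect, legs: 1, mass: 20, age: 12]: mass = 20 — does not pass, so Group B.

Group B, Group B, Group A, Group B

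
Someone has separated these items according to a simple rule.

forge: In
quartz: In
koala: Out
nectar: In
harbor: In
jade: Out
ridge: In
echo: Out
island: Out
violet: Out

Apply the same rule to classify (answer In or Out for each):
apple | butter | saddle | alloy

The distinguishing property — contains 'r' — holds for all the 'In' cases and none of the 'Out' cases.

Out, In, Out, Out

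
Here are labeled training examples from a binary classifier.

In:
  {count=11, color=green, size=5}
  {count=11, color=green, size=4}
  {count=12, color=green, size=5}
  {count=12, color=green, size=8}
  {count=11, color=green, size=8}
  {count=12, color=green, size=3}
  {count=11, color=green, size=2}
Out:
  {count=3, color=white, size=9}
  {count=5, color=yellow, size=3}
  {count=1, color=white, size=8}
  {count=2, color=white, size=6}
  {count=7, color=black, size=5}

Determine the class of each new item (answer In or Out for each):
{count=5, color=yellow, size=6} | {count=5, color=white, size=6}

Out, Out

Every 'In' example satisfies: color is green. None of the 'Out' examples do.
Out: {count=5, color=yellow, size=6}, since color is yellow.
Out: {count=5, color=white, size=6}, since color is white.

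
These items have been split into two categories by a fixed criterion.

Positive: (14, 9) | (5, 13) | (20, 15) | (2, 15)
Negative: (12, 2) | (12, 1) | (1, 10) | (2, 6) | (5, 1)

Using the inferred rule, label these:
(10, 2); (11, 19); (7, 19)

A rule that fits every label: sum ≥ 17 — true of each 'Positive' example, false of each 'Negative' one.

Negative, Positive, Positive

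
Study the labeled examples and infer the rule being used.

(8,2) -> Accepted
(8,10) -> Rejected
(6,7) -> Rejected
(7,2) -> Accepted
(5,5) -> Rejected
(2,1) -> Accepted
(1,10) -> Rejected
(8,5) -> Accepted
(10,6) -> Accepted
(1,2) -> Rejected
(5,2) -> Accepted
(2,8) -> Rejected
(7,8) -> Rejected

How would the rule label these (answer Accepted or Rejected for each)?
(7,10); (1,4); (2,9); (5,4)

The simplest hypothesis consistent with all the labels is: first > second.
(7,10) — 7 < 10, hence Rejected.
(1,4) — 1 < 4, hence Rejected.
(2,9) — 2 < 9, hence Rejected.
(5,4) — 5 > 4, hence Accepted.

Rejected, Rejected, Rejected, Accepted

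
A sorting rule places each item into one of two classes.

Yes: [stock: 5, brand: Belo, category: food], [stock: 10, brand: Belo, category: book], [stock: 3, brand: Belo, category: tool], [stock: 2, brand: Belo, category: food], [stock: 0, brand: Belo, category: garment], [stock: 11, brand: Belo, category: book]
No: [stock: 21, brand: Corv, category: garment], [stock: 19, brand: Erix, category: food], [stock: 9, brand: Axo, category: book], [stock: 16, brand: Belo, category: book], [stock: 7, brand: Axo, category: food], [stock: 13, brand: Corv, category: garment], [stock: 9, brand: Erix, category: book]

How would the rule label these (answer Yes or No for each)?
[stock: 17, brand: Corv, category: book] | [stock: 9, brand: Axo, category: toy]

No, No

Every 'Yes' example satisfies: brand is Belo AND stock ≤ 11. None of the 'No' examples do.
[stock: 17, brand: Corv, category: book]: No (brand is Corv, stock = 17). [stock: 9, brand: Axo, category: toy]: No (brand is Axo, stock = 9).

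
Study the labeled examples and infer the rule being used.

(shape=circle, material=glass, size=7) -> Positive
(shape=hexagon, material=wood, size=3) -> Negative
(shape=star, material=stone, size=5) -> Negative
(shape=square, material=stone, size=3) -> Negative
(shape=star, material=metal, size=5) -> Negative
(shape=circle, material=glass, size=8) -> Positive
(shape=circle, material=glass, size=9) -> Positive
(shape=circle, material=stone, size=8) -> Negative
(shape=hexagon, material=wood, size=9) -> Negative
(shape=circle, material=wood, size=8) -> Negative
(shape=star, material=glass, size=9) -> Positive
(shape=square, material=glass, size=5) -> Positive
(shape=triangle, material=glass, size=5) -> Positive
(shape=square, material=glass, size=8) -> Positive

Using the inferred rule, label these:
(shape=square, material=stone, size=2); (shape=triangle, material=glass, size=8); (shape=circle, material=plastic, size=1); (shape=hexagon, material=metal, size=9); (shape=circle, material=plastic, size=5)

Negative, Positive, Negative, Negative, Negative

Rule: material is glass. This holds for each 'Positive' example and fails for each 'Negative' one.
(shape=square, material=stone, size=2): material is stone — fails the rule, so Negative.
(shape=triangle, material=glass, size=8): material is glass — fits, so Positive.
(shape=circle, material=plastic, size=1): material is plastic — fails the rule, so Negative.
(shape=hexagon, material=metal, size=9): material is metal — fails the rule, so Negative.
(shape=circle, material=plastic, size=5): material is plastic — fails the rule, so Negative.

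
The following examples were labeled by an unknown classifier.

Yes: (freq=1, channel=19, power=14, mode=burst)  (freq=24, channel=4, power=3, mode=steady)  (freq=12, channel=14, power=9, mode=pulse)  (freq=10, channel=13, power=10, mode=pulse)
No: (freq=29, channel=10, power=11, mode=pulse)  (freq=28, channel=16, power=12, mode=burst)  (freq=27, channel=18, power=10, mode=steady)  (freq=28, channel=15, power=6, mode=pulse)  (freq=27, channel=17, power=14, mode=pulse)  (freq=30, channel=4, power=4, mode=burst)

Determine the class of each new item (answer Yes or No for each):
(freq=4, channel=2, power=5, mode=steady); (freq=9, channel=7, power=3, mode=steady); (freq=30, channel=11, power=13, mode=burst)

Yes, Yes, No

'Yes' ⟺ freq ≤ 24.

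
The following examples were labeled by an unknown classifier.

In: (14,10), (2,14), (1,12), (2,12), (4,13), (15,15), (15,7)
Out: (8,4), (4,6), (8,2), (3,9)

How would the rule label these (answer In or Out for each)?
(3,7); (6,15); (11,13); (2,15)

One predicate separates the groups cleanly: sum ≥ 13.
(3,7) → 3+7 = 10 → Out. (6,15) → 6+15 = 21 → In. (11,13) → 11+13 = 24 → In. (2,15) → 2+15 = 17 → In.

Out, In, In, In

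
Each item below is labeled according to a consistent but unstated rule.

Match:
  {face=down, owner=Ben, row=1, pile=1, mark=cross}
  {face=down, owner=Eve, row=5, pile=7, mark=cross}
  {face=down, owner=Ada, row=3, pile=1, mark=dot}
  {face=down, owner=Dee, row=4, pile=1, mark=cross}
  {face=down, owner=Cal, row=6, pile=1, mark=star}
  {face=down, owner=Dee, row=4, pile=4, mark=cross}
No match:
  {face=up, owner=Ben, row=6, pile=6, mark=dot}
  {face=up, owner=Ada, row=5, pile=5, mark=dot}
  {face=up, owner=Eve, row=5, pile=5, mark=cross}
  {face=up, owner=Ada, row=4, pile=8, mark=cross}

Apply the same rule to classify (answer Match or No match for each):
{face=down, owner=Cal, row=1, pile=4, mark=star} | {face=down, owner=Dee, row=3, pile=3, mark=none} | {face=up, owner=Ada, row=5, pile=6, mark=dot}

Match, Match, No match

Looking at the examples, the only property every 'Match' case has and every 'No match' case lacks is: face is down.
{face=down, owner=Cal, row=1, pile=4, mark=star} → face is down → Match. {face=down, owner=Dee, row=3, pile=3, mark=none} → face is down → Match. {face=up, owner=Ada, row=5, pile=6, mark=dot} → face is up → No match.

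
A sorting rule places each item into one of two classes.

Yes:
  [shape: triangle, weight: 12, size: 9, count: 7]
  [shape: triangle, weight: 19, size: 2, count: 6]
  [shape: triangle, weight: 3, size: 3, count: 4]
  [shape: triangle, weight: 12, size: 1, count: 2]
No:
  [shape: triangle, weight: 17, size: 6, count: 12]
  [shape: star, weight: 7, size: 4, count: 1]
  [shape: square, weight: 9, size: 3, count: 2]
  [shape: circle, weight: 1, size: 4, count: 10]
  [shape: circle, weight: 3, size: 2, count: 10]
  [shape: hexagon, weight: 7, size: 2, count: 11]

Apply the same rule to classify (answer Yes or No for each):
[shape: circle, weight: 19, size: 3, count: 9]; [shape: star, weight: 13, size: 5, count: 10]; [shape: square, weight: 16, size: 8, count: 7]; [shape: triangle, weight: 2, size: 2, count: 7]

No, No, No, Yes

The common property of the 'Yes' items is: shape is triangle AND count ≤ 7. No 'No' item has it.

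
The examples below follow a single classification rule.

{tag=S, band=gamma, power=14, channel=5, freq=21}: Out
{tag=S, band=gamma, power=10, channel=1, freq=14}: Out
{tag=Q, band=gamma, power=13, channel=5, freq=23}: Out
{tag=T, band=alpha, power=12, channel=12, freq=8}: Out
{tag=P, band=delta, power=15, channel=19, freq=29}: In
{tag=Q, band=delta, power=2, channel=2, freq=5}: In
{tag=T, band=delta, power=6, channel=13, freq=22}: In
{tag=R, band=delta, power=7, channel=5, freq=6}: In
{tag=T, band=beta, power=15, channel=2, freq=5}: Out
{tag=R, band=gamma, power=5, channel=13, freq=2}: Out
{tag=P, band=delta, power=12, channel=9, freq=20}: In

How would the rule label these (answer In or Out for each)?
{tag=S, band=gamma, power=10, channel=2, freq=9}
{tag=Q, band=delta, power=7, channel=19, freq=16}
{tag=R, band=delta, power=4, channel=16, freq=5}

The rule appears to be: band is delta.
{tag=S, band=gamma, power=10, channel=2, freq=9} → band is gamma → Out. {tag=Q, band=delta, power=7, channel=19, freq=16} → band is delta → In. {tag=R, band=delta, power=4, channel=16, freq=5} → band is delta → In.

Out, In, In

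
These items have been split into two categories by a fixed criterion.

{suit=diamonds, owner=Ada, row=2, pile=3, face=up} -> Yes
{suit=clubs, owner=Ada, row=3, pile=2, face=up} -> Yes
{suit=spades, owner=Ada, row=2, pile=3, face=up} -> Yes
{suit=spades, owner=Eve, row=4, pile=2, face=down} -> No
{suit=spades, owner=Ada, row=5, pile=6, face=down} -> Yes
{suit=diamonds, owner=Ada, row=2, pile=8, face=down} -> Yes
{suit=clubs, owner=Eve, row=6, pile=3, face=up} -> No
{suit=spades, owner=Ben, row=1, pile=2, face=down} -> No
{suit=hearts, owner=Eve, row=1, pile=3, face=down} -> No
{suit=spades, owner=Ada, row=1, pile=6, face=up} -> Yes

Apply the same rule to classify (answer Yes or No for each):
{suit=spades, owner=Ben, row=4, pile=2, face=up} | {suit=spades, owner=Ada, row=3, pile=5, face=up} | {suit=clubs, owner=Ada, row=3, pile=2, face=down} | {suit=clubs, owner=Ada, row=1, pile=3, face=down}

No, Yes, Yes, Yes

Comparing the two groups points to one rule — owner is Ada.
{suit=spades, owner=Ben, row=4, pile=2, face=up} → owner is Ben → No.
{suit=spades, owner=Ada, row=3, pile=5, face=up} → owner is Ada → Yes.
{suit=clubs, owner=Ada, row=3, pile=2, face=down} → owner is Ada → Yes.
{suit=clubs, owner=Ada, row=1, pile=3, face=down} → owner is Ada → Yes.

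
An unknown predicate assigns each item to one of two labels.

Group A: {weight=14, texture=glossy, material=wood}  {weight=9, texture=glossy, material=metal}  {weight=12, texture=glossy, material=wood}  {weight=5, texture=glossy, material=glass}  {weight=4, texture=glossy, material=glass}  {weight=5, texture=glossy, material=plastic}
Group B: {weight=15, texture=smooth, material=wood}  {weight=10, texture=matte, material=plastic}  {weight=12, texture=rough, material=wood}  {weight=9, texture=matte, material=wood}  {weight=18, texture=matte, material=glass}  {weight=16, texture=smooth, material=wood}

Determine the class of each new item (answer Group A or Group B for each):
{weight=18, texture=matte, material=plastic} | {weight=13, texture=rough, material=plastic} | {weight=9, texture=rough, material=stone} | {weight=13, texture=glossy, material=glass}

Group B, Group B, Group B, Group A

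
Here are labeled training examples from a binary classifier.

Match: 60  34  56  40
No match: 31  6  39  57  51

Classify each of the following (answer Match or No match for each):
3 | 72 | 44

One predicate separates the groups cleanly: even AND at least 31.
3: 3 is odd, 3 < 31 — does not pass, so No match.
72: 72 is even, 72 ≥ 31 — meets the rule, so Match.
44: 44 is even, 44 ≥ 31 — meets the rule, so Match.

No match, Match, Match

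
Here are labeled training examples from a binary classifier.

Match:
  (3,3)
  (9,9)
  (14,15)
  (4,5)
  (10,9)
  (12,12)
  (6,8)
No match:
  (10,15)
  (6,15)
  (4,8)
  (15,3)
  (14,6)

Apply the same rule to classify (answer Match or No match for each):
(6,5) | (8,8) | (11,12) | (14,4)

Match, Match, Match, No match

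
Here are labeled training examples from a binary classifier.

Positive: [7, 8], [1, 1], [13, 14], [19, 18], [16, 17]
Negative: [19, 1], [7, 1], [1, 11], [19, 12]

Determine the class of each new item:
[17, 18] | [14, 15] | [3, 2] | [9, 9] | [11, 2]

'Positive' ⟺ |first − second| ≤ 1.
[17, 18]: Positive (|17−18| = 1). [14, 15]: Positive (|14−15| = 1). [3, 2]: Positive (|3−2| = 1). [9, 9]: Positive (|9−9| = 0). [11, 2]: Negative (|11−2| = 9).

Positive, Positive, Positive, Positive, Negative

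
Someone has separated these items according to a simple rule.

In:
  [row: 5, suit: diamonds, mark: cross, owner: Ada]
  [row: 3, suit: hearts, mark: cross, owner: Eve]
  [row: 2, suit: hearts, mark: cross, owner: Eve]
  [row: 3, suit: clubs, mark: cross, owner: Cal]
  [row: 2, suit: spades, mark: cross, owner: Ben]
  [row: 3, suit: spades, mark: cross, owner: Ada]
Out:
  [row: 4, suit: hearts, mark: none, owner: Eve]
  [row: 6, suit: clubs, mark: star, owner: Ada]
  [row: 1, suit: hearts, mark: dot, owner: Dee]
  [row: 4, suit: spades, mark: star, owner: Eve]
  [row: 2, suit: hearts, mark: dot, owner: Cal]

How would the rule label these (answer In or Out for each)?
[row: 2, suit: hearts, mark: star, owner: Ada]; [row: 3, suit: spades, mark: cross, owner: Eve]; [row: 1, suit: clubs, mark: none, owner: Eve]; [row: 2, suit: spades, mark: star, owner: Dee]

Out, In, Out, Out

The simplest hypothesis consistent with all the labels is: mark is cross.
[row: 2, suit: hearts, mark: star, owner: Ada]: mark is star — doesn't qualify, so Out. [row: 3, suit: spades, mark: cross, owner: Eve]: mark is cross — meets the rule, so In. [row: 1, suit: clubs, mark: none, owner: Eve]: mark is none — doesn't qualify, so Out. [row: 2, suit: spades, mark: star, owner: Dee]: mark is star — doesn't qualify, so Out.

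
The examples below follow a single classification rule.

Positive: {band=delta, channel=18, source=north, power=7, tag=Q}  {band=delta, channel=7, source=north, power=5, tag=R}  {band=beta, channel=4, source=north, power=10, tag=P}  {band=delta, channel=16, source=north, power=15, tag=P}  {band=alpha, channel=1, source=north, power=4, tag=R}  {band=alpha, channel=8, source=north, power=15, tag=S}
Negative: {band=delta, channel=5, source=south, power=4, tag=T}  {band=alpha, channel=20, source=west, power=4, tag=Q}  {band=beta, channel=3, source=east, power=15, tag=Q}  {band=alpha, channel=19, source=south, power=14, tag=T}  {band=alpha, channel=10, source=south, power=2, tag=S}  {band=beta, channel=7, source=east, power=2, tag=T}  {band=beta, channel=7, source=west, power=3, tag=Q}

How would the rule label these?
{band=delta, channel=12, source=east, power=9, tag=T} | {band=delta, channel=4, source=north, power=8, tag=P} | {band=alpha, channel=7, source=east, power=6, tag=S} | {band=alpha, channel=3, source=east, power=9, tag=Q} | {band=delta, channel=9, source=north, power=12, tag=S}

Negative, Positive, Negative, Negative, Positive

The common property of the 'Positive' items is: source is north. No 'Negative' item has it.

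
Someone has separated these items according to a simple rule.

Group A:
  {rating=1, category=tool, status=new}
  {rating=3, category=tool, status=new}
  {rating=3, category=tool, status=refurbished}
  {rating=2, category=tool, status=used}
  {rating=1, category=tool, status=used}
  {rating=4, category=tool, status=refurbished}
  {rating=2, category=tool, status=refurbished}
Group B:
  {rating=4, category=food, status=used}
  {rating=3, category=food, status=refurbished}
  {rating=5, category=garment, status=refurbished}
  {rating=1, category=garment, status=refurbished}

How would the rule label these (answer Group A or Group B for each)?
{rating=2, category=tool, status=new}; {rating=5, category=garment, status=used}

Group A, Group B

The common property of the 'Group A' items is: category is tool. No 'Group B' item has it.
{rating=2, category=tool, status=new}: category is tool, passes → Group A.
{rating=5, category=garment, status=used}: category is garment, doesn't match → Group B.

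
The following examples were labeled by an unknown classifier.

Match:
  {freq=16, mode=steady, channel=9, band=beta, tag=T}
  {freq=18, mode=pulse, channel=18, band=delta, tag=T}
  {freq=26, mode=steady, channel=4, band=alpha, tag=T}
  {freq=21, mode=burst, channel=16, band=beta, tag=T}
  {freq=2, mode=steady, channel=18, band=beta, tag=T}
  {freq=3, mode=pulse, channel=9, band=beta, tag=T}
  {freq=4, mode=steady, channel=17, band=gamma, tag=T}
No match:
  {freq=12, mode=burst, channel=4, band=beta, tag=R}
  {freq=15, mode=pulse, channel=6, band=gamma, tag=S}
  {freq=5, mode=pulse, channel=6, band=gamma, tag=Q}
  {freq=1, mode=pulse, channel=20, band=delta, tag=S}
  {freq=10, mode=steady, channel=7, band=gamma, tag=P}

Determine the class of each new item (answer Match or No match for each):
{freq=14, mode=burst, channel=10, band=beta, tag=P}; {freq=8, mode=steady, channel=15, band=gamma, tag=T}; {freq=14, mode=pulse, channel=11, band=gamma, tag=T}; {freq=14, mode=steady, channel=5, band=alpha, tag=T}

No match, Match, Match, Match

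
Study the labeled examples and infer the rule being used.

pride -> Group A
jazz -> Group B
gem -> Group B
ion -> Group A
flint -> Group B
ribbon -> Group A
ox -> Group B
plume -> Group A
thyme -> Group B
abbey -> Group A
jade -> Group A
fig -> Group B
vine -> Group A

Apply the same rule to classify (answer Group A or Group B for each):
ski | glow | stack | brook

Group B, Group B, Group B, Group A

A rule that fits every label: has ≥ 2 vowels — true of each 'Group A' example, false of each 'Group B' one.
ski: 1 vowel — doesn't match, so Group B. glow: 1 vowel — doesn't match, so Group B. stack: 1 vowel — doesn't match, so Group B. brook: 2 vowels — passes, so Group A.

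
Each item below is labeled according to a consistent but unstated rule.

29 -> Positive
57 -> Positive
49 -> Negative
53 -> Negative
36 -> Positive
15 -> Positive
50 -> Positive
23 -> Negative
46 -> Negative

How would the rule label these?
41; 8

Negative, Positive

'Positive' ⟺ ≡ 1 (mod 7).
Negative: 41, since 41 mod 7 = 6. Positive: 8, since 8 mod 7 = 1.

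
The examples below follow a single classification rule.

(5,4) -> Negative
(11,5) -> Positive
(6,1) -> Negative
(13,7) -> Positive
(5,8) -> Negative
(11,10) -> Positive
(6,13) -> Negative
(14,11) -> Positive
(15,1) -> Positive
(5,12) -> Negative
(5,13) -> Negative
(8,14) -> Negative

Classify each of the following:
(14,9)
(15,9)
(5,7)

Positive, Positive, Negative

All 'Positive' examples share one property — first ≥ 10 — and every 'Negative' example lacks it.
(14,9): first 14 — checks out, so Positive. (15,9): first 15 — checks out, so Positive. (5,7): first 5 — fails the rule, so Negative.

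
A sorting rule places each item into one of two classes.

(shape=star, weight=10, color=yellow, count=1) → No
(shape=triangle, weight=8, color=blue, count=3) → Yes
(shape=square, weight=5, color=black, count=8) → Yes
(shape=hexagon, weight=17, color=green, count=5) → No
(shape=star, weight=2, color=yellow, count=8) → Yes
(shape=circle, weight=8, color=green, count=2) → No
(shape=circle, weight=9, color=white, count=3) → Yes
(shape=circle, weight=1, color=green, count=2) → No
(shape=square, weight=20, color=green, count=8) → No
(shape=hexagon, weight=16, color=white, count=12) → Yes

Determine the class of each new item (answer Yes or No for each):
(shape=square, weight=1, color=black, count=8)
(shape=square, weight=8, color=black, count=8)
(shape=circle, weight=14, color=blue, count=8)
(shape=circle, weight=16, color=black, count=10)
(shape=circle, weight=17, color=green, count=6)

Yes, Yes, Yes, Yes, No

'Yes' ⟺ weight ≤ 16 AND count ≥ 3.
(shape=square, weight=1, color=black, count=8): weight = 1, count = 8 — has this property, so Yes.
(shape=square, weight=8, color=black, count=8): weight = 8, count = 8 — has this property, so Yes.
(shape=circle, weight=14, color=blue, count=8): weight = 14, count = 8 — has this property, so Yes.
(shape=circle, weight=16, color=black, count=10): weight = 16, count = 10 — has this property, so Yes.
(shape=circle, weight=17, color=green, count=6): weight = 17, count = 6 — lacks this property, so No.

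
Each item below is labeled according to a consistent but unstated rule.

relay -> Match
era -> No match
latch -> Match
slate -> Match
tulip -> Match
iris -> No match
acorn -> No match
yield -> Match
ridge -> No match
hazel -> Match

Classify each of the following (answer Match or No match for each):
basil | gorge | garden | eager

Match, No match, No match, No match

One predicate separates the groups cleanly: contains 'l'.
basil — has 'l', hence Match.
gorge — no 'l', hence No match.
garden — no 'l', hence No match.
eager — no 'l', hence No match.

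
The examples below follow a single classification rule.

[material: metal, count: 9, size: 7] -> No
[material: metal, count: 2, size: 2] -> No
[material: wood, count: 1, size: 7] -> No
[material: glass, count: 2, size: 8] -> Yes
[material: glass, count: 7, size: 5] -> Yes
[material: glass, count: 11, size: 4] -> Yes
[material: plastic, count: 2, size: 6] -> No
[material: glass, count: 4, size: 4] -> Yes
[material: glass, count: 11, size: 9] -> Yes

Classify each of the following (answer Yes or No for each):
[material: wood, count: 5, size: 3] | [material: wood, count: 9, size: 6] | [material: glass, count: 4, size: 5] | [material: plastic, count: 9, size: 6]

No, No, Yes, No

The common property of the 'Yes' items is: material is glass. No 'No' item has it.
[material: wood, count: 5, size: 3] — material is wood, hence No. [material: wood, count: 9, size: 6] — material is wood, hence No. [material: glass, count: 4, size: 5] — material is glass, hence Yes. [material: plastic, count: 9, size: 6] — material is plastic, hence No.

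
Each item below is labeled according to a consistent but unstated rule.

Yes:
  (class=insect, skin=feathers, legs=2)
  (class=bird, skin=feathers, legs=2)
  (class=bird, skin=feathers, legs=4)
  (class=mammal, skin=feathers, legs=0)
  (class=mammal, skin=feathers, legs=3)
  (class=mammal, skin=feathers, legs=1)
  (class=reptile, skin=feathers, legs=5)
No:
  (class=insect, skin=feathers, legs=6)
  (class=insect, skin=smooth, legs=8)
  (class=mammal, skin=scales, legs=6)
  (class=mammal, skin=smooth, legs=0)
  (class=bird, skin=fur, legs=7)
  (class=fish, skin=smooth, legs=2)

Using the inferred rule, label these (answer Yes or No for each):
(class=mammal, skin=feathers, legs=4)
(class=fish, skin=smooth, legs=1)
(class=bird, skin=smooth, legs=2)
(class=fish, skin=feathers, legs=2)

Yes, No, No, Yes

The distinguishing property — skin is feathers AND legs ≤ 5 — holds for all the 'Yes' cases and none of the 'No' cases.
Yes: (class=mammal, skin=feathers, legs=4), since skin is feathers, legs = 4.
No: (class=fish, skin=smooth, legs=1), since skin is smooth, legs = 1.
No: (class=bird, skin=smooth, legs=2), since skin is smooth, legs = 2.
Yes: (class=fish, skin=feathers, legs=2), since skin is feathers, legs = 2.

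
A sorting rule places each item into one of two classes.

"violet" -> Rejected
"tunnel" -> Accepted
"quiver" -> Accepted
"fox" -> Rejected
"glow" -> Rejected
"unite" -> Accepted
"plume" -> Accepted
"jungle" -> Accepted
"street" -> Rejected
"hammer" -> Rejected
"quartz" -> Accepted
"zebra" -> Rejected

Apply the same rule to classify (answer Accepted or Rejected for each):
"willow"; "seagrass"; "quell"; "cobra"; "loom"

Rule: contains 'u'. This holds for each 'Accepted' example and fails for each 'Rejected' one.
"willow": Rejected (no 'u').
"seagrass": Rejected (no 'u').
"quell": Accepted (has 'u').
"cobra": Rejected (no 'u').
"loom": Rejected (no 'u').

Rejected, Rejected, Accepted, Rejected, Rejected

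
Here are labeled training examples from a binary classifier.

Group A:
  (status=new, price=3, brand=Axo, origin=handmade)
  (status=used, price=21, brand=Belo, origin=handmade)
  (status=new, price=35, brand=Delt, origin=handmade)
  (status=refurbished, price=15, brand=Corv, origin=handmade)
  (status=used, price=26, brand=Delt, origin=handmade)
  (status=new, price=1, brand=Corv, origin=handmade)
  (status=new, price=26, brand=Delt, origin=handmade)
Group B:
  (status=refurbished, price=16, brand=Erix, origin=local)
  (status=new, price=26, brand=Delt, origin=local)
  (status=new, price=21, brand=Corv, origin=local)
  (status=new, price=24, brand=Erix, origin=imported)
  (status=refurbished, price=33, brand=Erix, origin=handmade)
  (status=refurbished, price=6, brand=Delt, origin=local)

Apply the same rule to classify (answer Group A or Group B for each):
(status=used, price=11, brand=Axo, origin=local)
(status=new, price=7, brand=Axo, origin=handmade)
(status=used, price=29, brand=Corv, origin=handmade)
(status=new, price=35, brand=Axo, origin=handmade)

The distinguishing property — origin is handmade AND price ≠ 33 — holds for all the 'Group A' cases and none of the 'Group B' cases.
(status=used, price=11, brand=Axo, origin=local) — origin is local, price = 11, hence Group B. (status=new, price=7, brand=Axo, origin=handmade) — origin is handmade, price = 7, hence Group A. (status=used, price=29, brand=Corv, origin=handmade) — origin is handmade, price = 29, hence Group A. (status=new, price=35, brand=Axo, origin=handmade) — origin is handmade, price = 35, hence Group A.

Group B, Group A, Group A, Group A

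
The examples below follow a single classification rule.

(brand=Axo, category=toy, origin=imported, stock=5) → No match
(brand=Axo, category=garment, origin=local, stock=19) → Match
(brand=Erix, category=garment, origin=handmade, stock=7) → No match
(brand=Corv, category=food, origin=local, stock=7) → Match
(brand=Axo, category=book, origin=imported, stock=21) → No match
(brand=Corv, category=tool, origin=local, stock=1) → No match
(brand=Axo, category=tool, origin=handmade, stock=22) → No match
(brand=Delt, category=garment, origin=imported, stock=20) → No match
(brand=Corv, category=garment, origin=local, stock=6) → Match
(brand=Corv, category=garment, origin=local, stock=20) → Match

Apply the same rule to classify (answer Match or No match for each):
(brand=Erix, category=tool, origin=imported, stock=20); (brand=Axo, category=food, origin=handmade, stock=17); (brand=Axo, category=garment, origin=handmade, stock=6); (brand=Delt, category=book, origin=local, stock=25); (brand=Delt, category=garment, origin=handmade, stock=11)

A rule that fits every label: origin is local AND stock ≥ 5 — true of each 'Match' example, false of each 'No match' one.
(brand=Erix, category=tool, origin=imported, stock=20): No match (origin is imported, stock = 20).
(brand=Axo, category=food, origin=handmade, stock=17): No match (origin is handmade, stock = 17).
(brand=Axo, category=garment, origin=handmade, stock=6): No match (origin is handmade, stock = 6).
(brand=Delt, category=book, origin=local, stock=25): Match (origin is local, stock = 25).
(brand=Delt, category=garment, origin=handmade, stock=11): No match (origin is handmade, stock = 11).

No match, No match, No match, Match, No match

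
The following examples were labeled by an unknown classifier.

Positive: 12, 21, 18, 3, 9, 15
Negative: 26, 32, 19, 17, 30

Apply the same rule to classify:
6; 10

Positive, Negative

Rule: multiple of 3 AND at most 21. This holds for each 'Positive' example and fails for each 'Negative' one.
6: 6 = 3·2, 6 ≤ 21 — satisfies this, so Positive. 10: 10 = 3·3 + 1, 10 ≤ 21 — does not fit, so Negative.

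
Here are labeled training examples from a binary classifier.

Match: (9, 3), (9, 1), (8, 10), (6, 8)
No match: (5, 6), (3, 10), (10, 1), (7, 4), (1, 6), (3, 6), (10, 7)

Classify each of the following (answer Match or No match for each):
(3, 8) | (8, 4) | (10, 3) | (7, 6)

No match, Match, No match, No match

Comparing the two groups points to one rule — sum is even.
(3, 8) → 3+8 = 11 → No match.
(8, 4) → 8+4 = 12 → Match.
(10, 3) → 10+3 = 13 → No match.
(7, 6) → 7+6 = 13 → No match.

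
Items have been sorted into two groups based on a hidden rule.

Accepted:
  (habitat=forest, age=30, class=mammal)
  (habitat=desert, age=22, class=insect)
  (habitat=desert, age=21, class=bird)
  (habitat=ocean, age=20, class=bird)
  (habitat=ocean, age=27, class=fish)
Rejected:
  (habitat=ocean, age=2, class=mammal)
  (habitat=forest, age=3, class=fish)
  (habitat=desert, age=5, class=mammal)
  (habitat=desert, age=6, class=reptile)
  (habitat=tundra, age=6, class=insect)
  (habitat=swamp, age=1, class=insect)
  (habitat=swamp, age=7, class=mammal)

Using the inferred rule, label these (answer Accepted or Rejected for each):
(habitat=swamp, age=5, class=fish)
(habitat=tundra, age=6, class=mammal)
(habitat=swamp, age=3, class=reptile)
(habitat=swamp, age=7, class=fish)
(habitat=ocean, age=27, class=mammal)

Rejected, Rejected, Rejected, Rejected, Accepted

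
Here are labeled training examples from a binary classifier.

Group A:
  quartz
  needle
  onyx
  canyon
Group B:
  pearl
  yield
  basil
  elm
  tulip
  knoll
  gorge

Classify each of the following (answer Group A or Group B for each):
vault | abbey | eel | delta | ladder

Looking at the examples, the only property every 'Group A' case has and every 'Group B' case lacks is: even length.
vault → length 5 → Group B. abbey → length 5 → Group B. eel → length 3 → Group B. delta → length 5 → Group B. ladder → length 6 → Group A.

Group B, Group B, Group B, Group B, Group A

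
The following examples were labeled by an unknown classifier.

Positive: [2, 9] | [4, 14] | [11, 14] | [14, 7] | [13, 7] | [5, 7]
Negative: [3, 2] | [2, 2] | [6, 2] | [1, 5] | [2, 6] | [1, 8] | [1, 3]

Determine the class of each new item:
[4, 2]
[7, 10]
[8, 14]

The simplest hypothesis consistent with all the labels is: sum ≥ 11.
[4, 2]: 4+2 = 6, does not fit → Negative.
[7, 10]: 7+10 = 17, satisfies this → Positive.
[8, 14]: 8+14 = 22, satisfies this → Positive.

Negative, Positive, Positive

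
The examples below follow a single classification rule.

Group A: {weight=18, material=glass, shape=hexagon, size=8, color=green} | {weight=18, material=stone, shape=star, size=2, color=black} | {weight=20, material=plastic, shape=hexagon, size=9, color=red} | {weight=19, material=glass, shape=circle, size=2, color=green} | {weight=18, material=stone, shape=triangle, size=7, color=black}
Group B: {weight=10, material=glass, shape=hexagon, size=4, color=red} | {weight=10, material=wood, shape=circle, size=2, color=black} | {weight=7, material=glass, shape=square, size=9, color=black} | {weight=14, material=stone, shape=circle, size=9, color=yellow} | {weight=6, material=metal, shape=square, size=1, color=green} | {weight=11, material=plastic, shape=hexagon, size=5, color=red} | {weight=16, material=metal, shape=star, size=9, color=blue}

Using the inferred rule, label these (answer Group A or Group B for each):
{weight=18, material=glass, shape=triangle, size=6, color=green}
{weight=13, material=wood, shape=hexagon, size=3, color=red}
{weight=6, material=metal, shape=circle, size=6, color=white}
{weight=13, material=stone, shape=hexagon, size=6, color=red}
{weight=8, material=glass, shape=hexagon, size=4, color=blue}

Group A, Group B, Group B, Group B, Group B

All 'Group A' examples share one property — weight ≥ 18 — and every 'Group B' example lacks it.
Group A: {weight=18, material=glass, shape=triangle, size=6, color=green}, since weight = 18.
Group B: {weight=13, material=wood, shape=hexagon, size=3, color=red}, since weight = 13.
Group B: {weight=6, material=metal, shape=circle, size=6, color=white}, since weight = 6.
Group B: {weight=13, material=stone, shape=hexagon, size=6, color=red}, since weight = 13.
Group B: {weight=8, material=glass, shape=hexagon, size=4, color=blue}, since weight = 8.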